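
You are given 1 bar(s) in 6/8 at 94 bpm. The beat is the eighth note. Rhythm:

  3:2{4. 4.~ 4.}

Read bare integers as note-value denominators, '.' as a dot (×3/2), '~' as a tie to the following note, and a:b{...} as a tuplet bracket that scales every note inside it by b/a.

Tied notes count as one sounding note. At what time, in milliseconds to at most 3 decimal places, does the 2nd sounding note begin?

note 2 onset = 2b = 1276.596ms

1. 0.0ms @ 0 + 1276.596ms (2)
2. 1276.596ms @ 2 + 2553.191ms (4)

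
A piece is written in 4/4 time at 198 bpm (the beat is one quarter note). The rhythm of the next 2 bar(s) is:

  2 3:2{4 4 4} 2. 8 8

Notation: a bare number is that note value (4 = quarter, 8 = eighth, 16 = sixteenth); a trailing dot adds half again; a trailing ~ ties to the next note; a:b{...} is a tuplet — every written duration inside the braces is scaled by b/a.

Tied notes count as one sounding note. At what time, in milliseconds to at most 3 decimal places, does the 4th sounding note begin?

1. 0.0ms @ 0 + 606.061ms (2)
2. 606.061ms @ 2 + 202.02ms (2/3)
3. 808.081ms @ 8/3 + 202.02ms (2/3)
4. 1010.101ms @ 10/3 + 202.02ms (2/3)
5. 1212.121ms @ 4 + 909.091ms (3)
6. 2121.212ms @ 7 + 151.515ms (1/2)
7. 2272.727ms @ 15/2 + 151.515ms (1/2)

note 4 onset = 10/3b = 1010.101ms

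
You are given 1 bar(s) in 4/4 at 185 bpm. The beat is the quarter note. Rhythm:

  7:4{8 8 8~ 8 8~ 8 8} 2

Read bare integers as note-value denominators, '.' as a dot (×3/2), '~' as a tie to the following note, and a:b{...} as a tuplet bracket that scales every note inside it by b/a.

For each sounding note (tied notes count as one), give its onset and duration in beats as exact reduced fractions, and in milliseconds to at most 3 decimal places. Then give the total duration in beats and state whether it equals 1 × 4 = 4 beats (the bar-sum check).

1) 0.0ms=0b +92.664ms=2/7b
2) 92.664ms=2/7b +92.664ms=2/7b
3) 185.328ms=4/7b +185.328ms=4/7b
4) 370.656ms=8/7b +185.328ms=4/7b
5) 555.985ms=12/7b +92.664ms=2/7b
6) 648.649ms=2b +648.649ms=2b
Σ=4b of 4 (185bpm 4/4) — PASS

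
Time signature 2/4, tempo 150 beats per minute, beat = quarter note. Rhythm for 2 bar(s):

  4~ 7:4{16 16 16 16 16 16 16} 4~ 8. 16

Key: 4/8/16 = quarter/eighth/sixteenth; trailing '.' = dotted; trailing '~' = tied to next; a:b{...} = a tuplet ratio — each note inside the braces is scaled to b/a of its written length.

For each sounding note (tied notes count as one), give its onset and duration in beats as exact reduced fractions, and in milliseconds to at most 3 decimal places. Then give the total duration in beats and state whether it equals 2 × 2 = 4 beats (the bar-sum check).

1) 0.0ms=0b +457.143ms=8/7b
2) 457.143ms=8/7b +57.143ms=1/7b
3) 514.286ms=9/7b +57.143ms=1/7b
4) 571.429ms=10/7b +57.143ms=1/7b
5) 628.571ms=11/7b +57.143ms=1/7b
6) 685.714ms=12/7b +57.143ms=1/7b
7) 742.857ms=13/7b +57.143ms=1/7b
8) 800.0ms=2b +700.0ms=7/4b
9) 1500.0ms=15/4b +100.0ms=1/4b
Σ=4b of 4 (150bpm 2/4) — PASS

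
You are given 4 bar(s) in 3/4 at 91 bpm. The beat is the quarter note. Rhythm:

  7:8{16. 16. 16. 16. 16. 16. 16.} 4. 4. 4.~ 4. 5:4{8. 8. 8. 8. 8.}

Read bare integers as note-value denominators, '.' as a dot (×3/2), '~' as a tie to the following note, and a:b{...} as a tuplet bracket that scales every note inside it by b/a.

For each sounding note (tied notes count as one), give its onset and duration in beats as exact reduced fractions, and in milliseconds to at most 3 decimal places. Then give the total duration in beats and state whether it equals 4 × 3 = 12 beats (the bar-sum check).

1) 0.0ms=0b +282.575ms=3/7b
2) 282.575ms=3/7b +282.575ms=3/7b
3) 565.149ms=6/7b +282.575ms=3/7b
4) 847.724ms=9/7b +282.575ms=3/7b
5) 1130.298ms=12/7b +282.575ms=3/7b
6) 1412.873ms=15/7b +282.575ms=3/7b
7) 1695.447ms=18/7b +282.575ms=3/7b
8) 1978.022ms=3b +989.011ms=3/2b
9) 2967.033ms=9/2b +989.011ms=3/2b
10) 3956.044ms=6b +1978.022ms=3b
11) 5934.066ms=9b +395.604ms=3/5b
12) 6329.67ms=48/5b +395.604ms=3/5b
13) 6725.275ms=51/5b +395.604ms=3/5b
14) 7120.879ms=54/5b +395.604ms=3/5b
15) 7516.484ms=57/5b +395.604ms=3/5b
Σ=12b of 12 (91bpm 3/4) — PASS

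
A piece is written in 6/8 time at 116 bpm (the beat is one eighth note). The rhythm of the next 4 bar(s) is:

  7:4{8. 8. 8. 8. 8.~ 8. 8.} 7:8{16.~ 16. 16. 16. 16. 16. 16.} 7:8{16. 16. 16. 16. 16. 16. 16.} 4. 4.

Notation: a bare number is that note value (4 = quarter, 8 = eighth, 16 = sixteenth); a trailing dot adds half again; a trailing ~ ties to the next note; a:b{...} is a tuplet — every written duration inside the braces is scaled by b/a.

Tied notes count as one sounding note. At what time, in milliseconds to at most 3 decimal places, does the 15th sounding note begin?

1. 0.0ms @ 0 + 443.35ms (6/7)
2. 443.35ms @ 6/7 + 443.35ms (6/7)
3. 886.7ms @ 12/7 + 443.35ms (6/7)
4. 1330.049ms @ 18/7 + 443.35ms (6/7)
5. 1773.399ms @ 24/7 + 886.7ms (12/7)
6. 2660.099ms @ 36/7 + 443.35ms (6/7)
7. 3103.448ms @ 6 + 886.7ms (12/7)
8. 3990.148ms @ 54/7 + 443.35ms (6/7)
9. 4433.498ms @ 60/7 + 443.35ms (6/7)
10. 4876.847ms @ 66/7 + 443.35ms (6/7)
11. 5320.197ms @ 72/7 + 443.35ms (6/7)
12. 5763.547ms @ 78/7 + 443.35ms (6/7)
13. 6206.897ms @ 12 + 443.35ms (6/7)
14. 6650.246ms @ 90/7 + 443.35ms (6/7)
15. 7093.596ms @ 96/7 + 443.35ms (6/7)
16. 7536.946ms @ 102/7 + 443.35ms (6/7)
17. 7980.296ms @ 108/7 + 443.35ms (6/7)
18. 8423.645ms @ 114/7 + 443.35ms (6/7)
19. 8866.995ms @ 120/7 + 443.35ms (6/7)
20. 9310.345ms @ 18 + 1551.724ms (3)
21. 10862.069ms @ 21 + 1551.724ms (3)

note 15 onset = 96/7b = 7093.596ms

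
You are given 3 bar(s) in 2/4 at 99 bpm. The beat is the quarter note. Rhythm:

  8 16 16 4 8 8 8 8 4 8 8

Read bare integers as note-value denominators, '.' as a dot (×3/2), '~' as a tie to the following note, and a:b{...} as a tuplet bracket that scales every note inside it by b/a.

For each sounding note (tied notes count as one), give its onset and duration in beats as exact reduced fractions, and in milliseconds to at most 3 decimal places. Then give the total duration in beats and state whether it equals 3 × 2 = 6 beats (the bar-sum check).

1) 0.0ms=0b +303.03ms=1/2b
2) 303.03ms=1/2b +151.515ms=1/4b
3) 454.545ms=3/4b +151.515ms=1/4b
4) 606.061ms=1b +606.061ms=1b
5) 1212.121ms=2b +303.03ms=1/2b
6) 1515.152ms=5/2b +303.03ms=1/2b
7) 1818.182ms=3b +303.03ms=1/2b
8) 2121.212ms=7/2b +303.03ms=1/2b
9) 2424.242ms=4b +606.061ms=1b
10) 3030.303ms=5b +303.03ms=1/2b
11) 3333.333ms=11/2b +303.03ms=1/2b
Σ=6b of 6 (99bpm 2/4) — PASS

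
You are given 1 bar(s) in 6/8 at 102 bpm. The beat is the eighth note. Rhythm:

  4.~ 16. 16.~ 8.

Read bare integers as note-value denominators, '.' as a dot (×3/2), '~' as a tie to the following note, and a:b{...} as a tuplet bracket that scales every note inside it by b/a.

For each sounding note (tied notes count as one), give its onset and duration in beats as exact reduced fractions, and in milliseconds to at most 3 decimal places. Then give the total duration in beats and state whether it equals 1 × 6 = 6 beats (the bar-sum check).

1) 0.0ms=0b +2205.882ms=15/4b
2) 2205.882ms=15/4b +1323.529ms=9/4b
Σ=6b of 6 (102bpm 6/8) — PASS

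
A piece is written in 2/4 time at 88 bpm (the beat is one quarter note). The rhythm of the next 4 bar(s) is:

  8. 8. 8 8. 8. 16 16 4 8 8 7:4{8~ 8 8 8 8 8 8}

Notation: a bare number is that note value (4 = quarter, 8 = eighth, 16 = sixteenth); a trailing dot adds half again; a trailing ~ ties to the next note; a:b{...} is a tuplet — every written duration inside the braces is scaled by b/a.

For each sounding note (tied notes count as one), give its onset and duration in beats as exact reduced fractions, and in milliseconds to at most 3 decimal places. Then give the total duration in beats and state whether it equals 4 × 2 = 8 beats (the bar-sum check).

1) 0.0ms=0b +511.364ms=3/4b
2) 511.364ms=3/4b +511.364ms=3/4b
3) 1022.727ms=3/2b +340.909ms=1/2b
4) 1363.636ms=2b +511.364ms=3/4b
5) 1875.0ms=11/4b +511.364ms=3/4b
6) 2386.364ms=7/2b +170.455ms=1/4b
7) 2556.818ms=15/4b +170.455ms=1/4b
8) 2727.273ms=4b +681.818ms=1b
9) 3409.091ms=5b +340.909ms=1/2b
10) 3750.0ms=11/2b +340.909ms=1/2b
11) 4090.909ms=6b +389.61ms=4/7b
12) 4480.519ms=46/7b +194.805ms=2/7b
13) 4675.325ms=48/7b +194.805ms=2/7b
14) 4870.13ms=50/7b +194.805ms=2/7b
15) 5064.935ms=52/7b +194.805ms=2/7b
16) 5259.74ms=54/7b +194.805ms=2/7b
Σ=8b of 8 (88bpm 2/4) — PASS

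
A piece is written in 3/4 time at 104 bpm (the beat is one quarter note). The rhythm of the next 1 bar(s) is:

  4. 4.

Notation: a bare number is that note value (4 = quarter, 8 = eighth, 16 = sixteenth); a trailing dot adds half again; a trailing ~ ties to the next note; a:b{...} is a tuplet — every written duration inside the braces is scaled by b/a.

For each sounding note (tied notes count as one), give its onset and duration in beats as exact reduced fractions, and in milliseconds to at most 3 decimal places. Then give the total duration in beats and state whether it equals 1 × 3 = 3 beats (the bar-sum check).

1) 0.0ms=0b +865.385ms=3/2b
2) 865.385ms=3/2b +865.385ms=3/2b
Σ=3b of 3 (104bpm 3/4) — PASS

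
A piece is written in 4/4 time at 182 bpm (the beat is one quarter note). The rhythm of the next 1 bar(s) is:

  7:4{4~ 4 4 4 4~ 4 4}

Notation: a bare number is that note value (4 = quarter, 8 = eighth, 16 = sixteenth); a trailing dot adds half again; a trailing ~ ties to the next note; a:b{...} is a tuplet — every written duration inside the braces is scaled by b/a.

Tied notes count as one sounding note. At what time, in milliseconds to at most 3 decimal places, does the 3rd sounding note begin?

1. 0.0ms @ 0 + 376.766ms (8/7)
2. 376.766ms @ 8/7 + 188.383ms (4/7)
3. 565.149ms @ 12/7 + 188.383ms (4/7)
4. 753.532ms @ 16/7 + 376.766ms (8/7)
5. 1130.298ms @ 24/7 + 188.383ms (4/7)

note 3 onset = 12/7b = 565.149ms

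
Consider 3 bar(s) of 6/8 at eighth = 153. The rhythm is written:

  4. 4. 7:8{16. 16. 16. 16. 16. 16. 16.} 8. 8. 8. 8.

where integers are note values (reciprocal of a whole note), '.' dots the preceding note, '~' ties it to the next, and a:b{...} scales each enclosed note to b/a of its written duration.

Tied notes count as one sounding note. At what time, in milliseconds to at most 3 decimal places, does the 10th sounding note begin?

1. 0.0ms @ 0 + 1176.471ms (3)
2. 1176.471ms @ 3 + 1176.471ms (3)
3. 2352.941ms @ 6 + 336.134ms (6/7)
4. 2689.076ms @ 48/7 + 336.134ms (6/7)
5. 3025.21ms @ 54/7 + 336.134ms (6/7)
6. 3361.345ms @ 60/7 + 336.134ms (6/7)
7. 3697.479ms @ 66/7 + 336.134ms (6/7)
8. 4033.613ms @ 72/7 + 336.134ms (6/7)
9. 4369.748ms @ 78/7 + 336.134ms (6/7)
10. 4705.882ms @ 12 + 588.235ms (3/2)
11. 5294.118ms @ 27/2 + 588.235ms (3/2)
12. 5882.353ms @ 15 + 588.235ms (3/2)
13. 6470.588ms @ 33/2 + 588.235ms (3/2)

note 10 onset = 12b = 4705.882ms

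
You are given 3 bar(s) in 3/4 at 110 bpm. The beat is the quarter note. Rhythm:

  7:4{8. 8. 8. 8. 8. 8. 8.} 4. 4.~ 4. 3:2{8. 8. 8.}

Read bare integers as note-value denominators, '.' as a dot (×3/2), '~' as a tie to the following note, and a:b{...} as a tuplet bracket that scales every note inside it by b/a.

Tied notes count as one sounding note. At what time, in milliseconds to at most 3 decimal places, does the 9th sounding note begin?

1. 0.0ms @ 0 + 233.766ms (3/7)
2. 233.766ms @ 3/7 + 233.766ms (3/7)
3. 467.532ms @ 6/7 + 233.766ms (3/7)
4. 701.299ms @ 9/7 + 233.766ms (3/7)
5. 935.065ms @ 12/7 + 233.766ms (3/7)
6. 1168.831ms @ 15/7 + 233.766ms (3/7)
7. 1402.597ms @ 18/7 + 233.766ms (3/7)
8. 1636.364ms @ 3 + 818.182ms (3/2)
9. 2454.545ms @ 9/2 + 1636.364ms (3)
10. 4090.909ms @ 15/2 + 272.727ms (1/2)
11. 4363.636ms @ 8 + 272.727ms (1/2)
12. 4636.364ms @ 17/2 + 272.727ms (1/2)

note 9 onset = 9/2b = 2454.545ms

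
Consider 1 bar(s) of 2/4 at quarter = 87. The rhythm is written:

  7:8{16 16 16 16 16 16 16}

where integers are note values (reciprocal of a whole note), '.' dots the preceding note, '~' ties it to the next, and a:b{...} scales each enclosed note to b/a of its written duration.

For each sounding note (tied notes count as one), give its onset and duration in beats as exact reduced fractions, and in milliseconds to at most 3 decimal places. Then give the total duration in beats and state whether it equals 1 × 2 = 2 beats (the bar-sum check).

1) 0.0ms=0b +197.044ms=2/7b
2) 197.044ms=2/7b +197.044ms=2/7b
3) 394.089ms=4/7b +197.044ms=2/7b
4) 591.133ms=6/7b +197.044ms=2/7b
5) 788.177ms=8/7b +197.044ms=2/7b
6) 985.222ms=10/7b +197.044ms=2/7b
7) 1182.266ms=12/7b +197.044ms=2/7b
Σ=2b of 2 (87bpm 2/4) — PASS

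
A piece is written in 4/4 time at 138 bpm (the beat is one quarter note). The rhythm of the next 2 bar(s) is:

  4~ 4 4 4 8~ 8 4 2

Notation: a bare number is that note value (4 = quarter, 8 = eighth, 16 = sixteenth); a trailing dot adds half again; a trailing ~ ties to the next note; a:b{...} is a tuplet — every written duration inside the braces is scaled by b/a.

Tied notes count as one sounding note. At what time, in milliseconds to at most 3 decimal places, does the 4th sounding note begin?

1. 0.0ms @ 0 + 869.565ms (2)
2. 869.565ms @ 2 + 434.783ms (1)
3. 1304.348ms @ 3 + 434.783ms (1)
4. 1739.13ms @ 4 + 434.783ms (1)
5. 2173.913ms @ 5 + 434.783ms (1)
6. 2608.696ms @ 6 + 869.565ms (2)

note 4 onset = 4b = 1739.13ms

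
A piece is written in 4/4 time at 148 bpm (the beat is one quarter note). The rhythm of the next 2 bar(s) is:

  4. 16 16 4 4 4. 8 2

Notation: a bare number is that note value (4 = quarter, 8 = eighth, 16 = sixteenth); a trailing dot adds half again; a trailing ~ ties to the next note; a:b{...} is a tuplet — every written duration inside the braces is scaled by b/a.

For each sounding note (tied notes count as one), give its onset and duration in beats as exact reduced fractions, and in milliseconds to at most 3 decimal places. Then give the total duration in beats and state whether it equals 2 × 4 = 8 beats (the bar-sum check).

1) 0.0ms=0b +608.108ms=3/2b
2) 608.108ms=3/2b +101.351ms=1/4b
3) 709.459ms=7/4b +101.351ms=1/4b
4) 810.811ms=2b +405.405ms=1b
5) 1216.216ms=3b +405.405ms=1b
6) 1621.622ms=4b +608.108ms=3/2b
7) 2229.73ms=11/2b +202.703ms=1/2b
8) 2432.432ms=6b +810.811ms=2b
Σ=8b of 8 (148bpm 4/4) — PASS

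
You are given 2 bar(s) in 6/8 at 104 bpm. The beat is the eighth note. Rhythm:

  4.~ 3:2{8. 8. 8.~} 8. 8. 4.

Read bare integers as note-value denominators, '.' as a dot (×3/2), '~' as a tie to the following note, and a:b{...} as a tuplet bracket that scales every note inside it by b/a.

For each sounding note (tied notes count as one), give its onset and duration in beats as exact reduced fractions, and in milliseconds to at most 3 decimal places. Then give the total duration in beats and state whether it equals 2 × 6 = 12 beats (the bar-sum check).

1) 0.0ms=0b +2307.692ms=4b
2) 2307.692ms=4b +576.923ms=1b
3) 2884.615ms=5b +1442.308ms=5/2b
4) 4326.923ms=15/2b +865.385ms=3/2b
5) 5192.308ms=9b +1730.769ms=3b
Σ=12b of 12 (104bpm 6/8) — PASS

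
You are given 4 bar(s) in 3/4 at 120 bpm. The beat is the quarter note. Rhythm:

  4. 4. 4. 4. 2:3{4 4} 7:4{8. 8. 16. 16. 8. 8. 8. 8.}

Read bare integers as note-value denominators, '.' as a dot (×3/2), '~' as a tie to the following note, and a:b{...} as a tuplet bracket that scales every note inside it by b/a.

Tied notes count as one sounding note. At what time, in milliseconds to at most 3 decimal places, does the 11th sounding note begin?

note 11 onset = 72/7b = 5142.857ms

1. 0.0ms @ 0 + 750.0ms (3/2)
2. 750.0ms @ 3/2 + 750.0ms (3/2)
3. 1500.0ms @ 3 + 750.0ms (3/2)
4. 2250.0ms @ 9/2 + 750.0ms (3/2)
5. 3000.0ms @ 6 + 750.0ms (3/2)
6. 3750.0ms @ 15/2 + 750.0ms (3/2)
7. 4500.0ms @ 9 + 214.286ms (3/7)
8. 4714.286ms @ 66/7 + 214.286ms (3/7)
9. 4928.571ms @ 69/7 + 107.143ms (3/14)
10. 5035.714ms @ 141/14 + 107.143ms (3/14)
11. 5142.857ms @ 72/7 + 214.286ms (3/7)
12. 5357.143ms @ 75/7 + 214.286ms (3/7)
13. 5571.429ms @ 78/7 + 214.286ms (3/7)
14. 5785.714ms @ 81/7 + 214.286ms (3/7)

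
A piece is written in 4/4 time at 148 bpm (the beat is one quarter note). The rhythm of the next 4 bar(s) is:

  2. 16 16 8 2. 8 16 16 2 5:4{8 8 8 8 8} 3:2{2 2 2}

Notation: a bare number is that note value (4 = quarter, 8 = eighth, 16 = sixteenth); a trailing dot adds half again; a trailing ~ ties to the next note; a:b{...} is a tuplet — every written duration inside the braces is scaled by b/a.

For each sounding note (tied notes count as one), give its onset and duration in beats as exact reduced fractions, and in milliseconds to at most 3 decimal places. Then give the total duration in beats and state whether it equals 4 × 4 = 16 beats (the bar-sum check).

1) 0.0ms=0b +1216.216ms=3b
2) 1216.216ms=3b +101.351ms=1/4b
3) 1317.568ms=13/4b +101.351ms=1/4b
4) 1418.919ms=7/2b +202.703ms=1/2b
5) 1621.622ms=4b +1216.216ms=3b
6) 2837.838ms=7b +202.703ms=1/2b
7) 3040.541ms=15/2b +101.351ms=1/4b
8) 3141.892ms=31/4b +101.351ms=1/4b
9) 3243.243ms=8b +810.811ms=2b
10) 4054.054ms=10b +162.162ms=2/5b
11) 4216.216ms=52/5b +162.162ms=2/5b
12) 4378.378ms=54/5b +162.162ms=2/5b
13) 4540.541ms=56/5b +162.162ms=2/5b
14) 4702.703ms=58/5b +162.162ms=2/5b
15) 4864.865ms=12b +540.541ms=4/3b
16) 5405.405ms=40/3b +540.541ms=4/3b
17) 5945.946ms=44/3b +540.541ms=4/3b
Σ=16b of 16 (148bpm 4/4) — PASS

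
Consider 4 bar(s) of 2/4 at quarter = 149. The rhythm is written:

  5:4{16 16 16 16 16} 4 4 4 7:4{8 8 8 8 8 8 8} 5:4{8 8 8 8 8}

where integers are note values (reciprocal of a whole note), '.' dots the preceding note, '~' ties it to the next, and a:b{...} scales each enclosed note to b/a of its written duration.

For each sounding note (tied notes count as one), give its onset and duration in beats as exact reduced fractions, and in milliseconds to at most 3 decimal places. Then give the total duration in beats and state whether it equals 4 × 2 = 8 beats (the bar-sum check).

1) 0.0ms=0b +80.537ms=1/5b
2) 80.537ms=1/5b +80.537ms=1/5b
3) 161.074ms=2/5b +80.537ms=1/5b
4) 241.611ms=3/5b +80.537ms=1/5b
5) 322.148ms=4/5b +80.537ms=1/5b
6) 402.685ms=1b +402.685ms=1b
7) 805.369ms=2b +402.685ms=1b
8) 1208.054ms=3b +402.685ms=1b
9) 1610.738ms=4b +115.053ms=2/7b
10) 1725.791ms=30/7b +115.053ms=2/7b
11) 1840.844ms=32/7b +115.053ms=2/7b
12) 1955.896ms=34/7b +115.053ms=2/7b
13) 2070.949ms=36/7b +115.053ms=2/7b
14) 2186.002ms=38/7b +115.053ms=2/7b
15) 2301.055ms=40/7b +115.053ms=2/7b
16) 2416.107ms=6b +161.074ms=2/5b
17) 2577.181ms=32/5b +161.074ms=2/5b
18) 2738.255ms=34/5b +161.074ms=2/5b
19) 2899.329ms=36/5b +161.074ms=2/5b
20) 3060.403ms=38/5b +161.074ms=2/5b
Σ=8b of 8 (149bpm 2/4) — PASS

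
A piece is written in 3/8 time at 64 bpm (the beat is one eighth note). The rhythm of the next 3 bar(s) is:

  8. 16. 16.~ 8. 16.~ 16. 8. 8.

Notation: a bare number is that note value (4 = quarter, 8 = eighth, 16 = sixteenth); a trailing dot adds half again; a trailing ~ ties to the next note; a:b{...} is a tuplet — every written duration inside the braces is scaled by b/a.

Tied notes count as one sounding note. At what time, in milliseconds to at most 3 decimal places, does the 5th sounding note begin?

note 5 onset = 6b = 5625.0ms

1. 0.0ms @ 0 + 1406.25ms (3/2)
2. 1406.25ms @ 3/2 + 703.125ms (3/4)
3. 2109.375ms @ 9/4 + 2109.375ms (9/4)
4. 4218.75ms @ 9/2 + 1406.25ms (3/2)
5. 5625.0ms @ 6 + 1406.25ms (3/2)
6. 7031.25ms @ 15/2 + 1406.25ms (3/2)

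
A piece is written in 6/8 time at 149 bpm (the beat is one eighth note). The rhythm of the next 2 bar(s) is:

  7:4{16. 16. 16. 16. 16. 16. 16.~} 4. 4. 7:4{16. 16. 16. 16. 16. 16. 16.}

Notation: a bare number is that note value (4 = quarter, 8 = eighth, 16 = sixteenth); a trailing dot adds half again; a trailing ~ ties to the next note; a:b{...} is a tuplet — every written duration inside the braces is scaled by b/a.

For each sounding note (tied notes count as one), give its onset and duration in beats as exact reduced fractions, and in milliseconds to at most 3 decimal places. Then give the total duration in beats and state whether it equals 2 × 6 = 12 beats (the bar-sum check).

1) 0.0ms=0b +172.579ms=3/7b
2) 172.579ms=3/7b +172.579ms=3/7b
3) 345.158ms=6/7b +172.579ms=3/7b
4) 517.737ms=9/7b +172.579ms=3/7b
5) 690.316ms=12/7b +172.579ms=3/7b
6) 862.895ms=15/7b +172.579ms=3/7b
7) 1035.475ms=18/7b +1380.633ms=24/7b
8) 2416.107ms=6b +1208.054ms=3b
9) 3624.161ms=9b +172.579ms=3/7b
10) 3796.74ms=66/7b +172.579ms=3/7b
11) 3969.319ms=69/7b +172.579ms=3/7b
12) 4141.898ms=72/7b +172.579ms=3/7b
13) 4314.477ms=75/7b +172.579ms=3/7b
14) 4487.057ms=78/7b +172.579ms=3/7b
15) 4659.636ms=81/7b +172.579ms=3/7b
Σ=12b of 12 (149bpm 6/8) — PASS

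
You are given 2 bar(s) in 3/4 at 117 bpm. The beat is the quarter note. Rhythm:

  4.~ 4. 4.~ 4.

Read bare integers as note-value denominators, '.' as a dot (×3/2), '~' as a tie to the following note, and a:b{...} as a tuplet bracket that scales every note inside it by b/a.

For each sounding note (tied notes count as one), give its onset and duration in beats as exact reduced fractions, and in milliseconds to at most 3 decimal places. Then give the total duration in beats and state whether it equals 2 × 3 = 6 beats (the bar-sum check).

1) 0.0ms=0b +1538.462ms=3b
2) 1538.462ms=3b +1538.462ms=3b
Σ=6b of 6 (117bpm 3/4) — PASS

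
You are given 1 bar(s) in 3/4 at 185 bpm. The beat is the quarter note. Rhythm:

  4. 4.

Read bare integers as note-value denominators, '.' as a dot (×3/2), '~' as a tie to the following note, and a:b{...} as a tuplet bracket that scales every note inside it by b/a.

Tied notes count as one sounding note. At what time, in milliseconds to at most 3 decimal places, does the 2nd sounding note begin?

note 2 onset = 3/2b = 486.486ms

1. 0.0ms @ 0 + 486.486ms (3/2)
2. 486.486ms @ 3/2 + 486.486ms (3/2)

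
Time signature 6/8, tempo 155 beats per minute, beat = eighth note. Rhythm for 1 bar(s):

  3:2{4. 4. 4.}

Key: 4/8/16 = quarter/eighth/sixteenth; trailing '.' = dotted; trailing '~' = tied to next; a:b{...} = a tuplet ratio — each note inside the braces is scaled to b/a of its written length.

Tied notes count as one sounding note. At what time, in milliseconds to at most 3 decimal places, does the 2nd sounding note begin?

note 2 onset = 2b = 774.194ms

1. 0.0ms @ 0 + 774.194ms (2)
2. 774.194ms @ 2 + 774.194ms (2)
3. 1548.387ms @ 4 + 774.194ms (2)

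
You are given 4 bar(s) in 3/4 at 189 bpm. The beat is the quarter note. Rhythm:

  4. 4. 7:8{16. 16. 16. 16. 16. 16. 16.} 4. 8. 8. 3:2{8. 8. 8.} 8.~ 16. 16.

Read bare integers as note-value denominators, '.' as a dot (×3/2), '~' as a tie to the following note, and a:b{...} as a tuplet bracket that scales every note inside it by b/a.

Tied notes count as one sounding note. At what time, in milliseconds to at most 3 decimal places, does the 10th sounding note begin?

1. 0.0ms @ 0 + 476.19ms (3/2)
2. 476.19ms @ 3/2 + 476.19ms (3/2)
3. 952.381ms @ 3 + 136.054ms (3/7)
4. 1088.435ms @ 24/7 + 136.054ms (3/7)
5. 1224.49ms @ 27/7 + 136.054ms (3/7)
6. 1360.544ms @ 30/7 + 136.054ms (3/7)
7. 1496.599ms @ 33/7 + 136.054ms (3/7)
8. 1632.653ms @ 36/7 + 136.054ms (3/7)
9. 1768.707ms @ 39/7 + 136.054ms (3/7)
10. 1904.762ms @ 6 + 476.19ms (3/2)
11. 2380.952ms @ 15/2 + 238.095ms (3/4)
12. 2619.048ms @ 33/4 + 238.095ms (3/4)
13. 2857.143ms @ 9 + 158.73ms (1/2)
14. 3015.873ms @ 19/2 + 158.73ms (1/2)
15. 3174.603ms @ 10 + 158.73ms (1/2)
16. 3333.333ms @ 21/2 + 357.143ms (9/8)
17. 3690.476ms @ 93/8 + 119.048ms (3/8)

note 10 onset = 6b = 1904.762ms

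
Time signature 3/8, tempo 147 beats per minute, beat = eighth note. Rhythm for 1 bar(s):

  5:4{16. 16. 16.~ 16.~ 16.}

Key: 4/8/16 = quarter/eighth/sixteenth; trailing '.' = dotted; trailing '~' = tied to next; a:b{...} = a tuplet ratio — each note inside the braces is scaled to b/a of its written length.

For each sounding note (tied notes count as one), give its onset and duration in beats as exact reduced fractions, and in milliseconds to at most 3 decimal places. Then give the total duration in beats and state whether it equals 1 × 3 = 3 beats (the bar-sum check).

1) 0.0ms=0b +244.898ms=3/5b
2) 244.898ms=3/5b +244.898ms=3/5b
3) 489.796ms=6/5b +734.694ms=9/5b
Σ=3b of 3 (147bpm 3/8) — PASS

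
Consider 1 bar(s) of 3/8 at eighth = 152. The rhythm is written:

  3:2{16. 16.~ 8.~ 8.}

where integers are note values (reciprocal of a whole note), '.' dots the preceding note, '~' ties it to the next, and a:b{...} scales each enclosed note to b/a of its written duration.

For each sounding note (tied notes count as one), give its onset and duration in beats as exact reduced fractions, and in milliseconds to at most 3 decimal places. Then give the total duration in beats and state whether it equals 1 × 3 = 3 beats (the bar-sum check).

1) 0.0ms=0b +197.368ms=1/2b
2) 197.368ms=1/2b +986.842ms=5/2b
Σ=3b of 3 (152bpm 3/8) — PASS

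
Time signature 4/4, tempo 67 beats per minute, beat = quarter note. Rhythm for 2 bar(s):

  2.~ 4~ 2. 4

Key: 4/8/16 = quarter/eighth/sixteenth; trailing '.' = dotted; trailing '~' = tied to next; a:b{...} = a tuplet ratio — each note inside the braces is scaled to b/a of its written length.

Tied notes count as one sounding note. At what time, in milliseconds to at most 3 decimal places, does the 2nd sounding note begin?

1. 0.0ms @ 0 + 6268.657ms (7)
2. 6268.657ms @ 7 + 895.522ms (1)

note 2 onset = 7b = 6268.657ms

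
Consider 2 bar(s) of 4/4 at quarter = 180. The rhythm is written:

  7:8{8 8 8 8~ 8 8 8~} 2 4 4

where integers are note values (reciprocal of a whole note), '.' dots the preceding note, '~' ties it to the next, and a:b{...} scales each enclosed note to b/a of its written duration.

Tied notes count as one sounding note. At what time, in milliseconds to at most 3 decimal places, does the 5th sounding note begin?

1. 0.0ms @ 0 + 190.476ms (4/7)
2. 190.476ms @ 4/7 + 190.476ms (4/7)
3. 380.952ms @ 8/7 + 190.476ms (4/7)
4. 571.429ms @ 12/7 + 380.952ms (8/7)
5. 952.381ms @ 20/7 + 190.476ms (4/7)
6. 1142.857ms @ 24/7 + 857.143ms (18/7)
7. 2000.0ms @ 6 + 333.333ms (1)
8. 2333.333ms @ 7 + 333.333ms (1)

note 5 onset = 20/7b = 952.381ms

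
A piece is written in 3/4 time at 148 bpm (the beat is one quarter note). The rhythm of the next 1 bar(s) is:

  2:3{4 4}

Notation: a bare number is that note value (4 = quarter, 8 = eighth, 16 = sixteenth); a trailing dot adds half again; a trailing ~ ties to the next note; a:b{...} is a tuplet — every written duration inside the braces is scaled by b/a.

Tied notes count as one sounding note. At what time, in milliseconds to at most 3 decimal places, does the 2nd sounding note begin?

1. 0.0ms @ 0 + 608.108ms (3/2)
2. 608.108ms @ 3/2 + 608.108ms (3/2)

note 2 onset = 3/2b = 608.108ms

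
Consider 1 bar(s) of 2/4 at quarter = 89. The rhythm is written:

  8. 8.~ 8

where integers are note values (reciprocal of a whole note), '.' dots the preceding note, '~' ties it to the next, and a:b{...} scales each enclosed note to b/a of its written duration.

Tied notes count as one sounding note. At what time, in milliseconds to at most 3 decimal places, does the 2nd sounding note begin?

1. 0.0ms @ 0 + 505.618ms (3/4)
2. 505.618ms @ 3/4 + 842.697ms (5/4)

note 2 onset = 3/4b = 505.618ms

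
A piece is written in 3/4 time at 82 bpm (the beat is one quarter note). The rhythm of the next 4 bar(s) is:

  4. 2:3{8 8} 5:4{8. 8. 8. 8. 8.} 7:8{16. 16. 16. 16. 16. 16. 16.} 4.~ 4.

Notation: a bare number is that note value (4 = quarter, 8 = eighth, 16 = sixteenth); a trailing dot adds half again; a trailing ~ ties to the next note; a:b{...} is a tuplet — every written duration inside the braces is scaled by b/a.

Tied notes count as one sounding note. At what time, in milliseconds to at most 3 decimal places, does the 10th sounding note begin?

1. 0.0ms @ 0 + 1097.561ms (3/2)
2. 1097.561ms @ 3/2 + 548.78ms (3/4)
3. 1646.341ms @ 9/4 + 548.78ms (3/4)
4. 2195.122ms @ 3 + 439.024ms (3/5)
5. 2634.146ms @ 18/5 + 439.024ms (3/5)
6. 3073.171ms @ 21/5 + 439.024ms (3/5)
7. 3512.195ms @ 24/5 + 439.024ms (3/5)
8. 3951.22ms @ 27/5 + 439.024ms (3/5)
9. 4390.244ms @ 6 + 313.589ms (3/7)
10. 4703.833ms @ 45/7 + 313.589ms (3/7)
11. 5017.422ms @ 48/7 + 313.589ms (3/7)
12. 5331.01ms @ 51/7 + 313.589ms (3/7)
13. 5644.599ms @ 54/7 + 313.589ms (3/7)
14. 5958.188ms @ 57/7 + 313.589ms (3/7)
15. 6271.777ms @ 60/7 + 313.589ms (3/7)
16. 6585.366ms @ 9 + 2195.122ms (3)

note 10 onset = 45/7b = 4703.833ms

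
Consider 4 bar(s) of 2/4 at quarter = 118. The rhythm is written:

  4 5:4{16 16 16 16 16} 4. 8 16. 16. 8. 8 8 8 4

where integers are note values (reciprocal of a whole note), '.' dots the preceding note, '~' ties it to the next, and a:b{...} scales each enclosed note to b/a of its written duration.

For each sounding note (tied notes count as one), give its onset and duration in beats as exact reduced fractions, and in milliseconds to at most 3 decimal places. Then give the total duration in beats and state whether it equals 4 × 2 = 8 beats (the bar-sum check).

1) 0.0ms=0b +508.475ms=1b
2) 508.475ms=1b +101.695ms=1/5b
3) 610.169ms=6/5b +101.695ms=1/5b
4) 711.864ms=7/5b +101.695ms=1/5b
5) 813.559ms=8/5b +101.695ms=1/5b
6) 915.254ms=9/5b +101.695ms=1/5b
7) 1016.949ms=2b +762.712ms=3/2b
8) 1779.661ms=7/2b +254.237ms=1/2b
9) 2033.898ms=4b +190.678ms=3/8b
10) 2224.576ms=35/8b +190.678ms=3/8b
11) 2415.254ms=19/4b +381.356ms=3/4b
12) 2796.61ms=11/2b +254.237ms=1/2b
13) 3050.847ms=6b +254.237ms=1/2b
14) 3305.085ms=13/2b +254.237ms=1/2b
15) 3559.322ms=7b +508.475ms=1b
Σ=8b of 8 (118bpm 2/4) — PASS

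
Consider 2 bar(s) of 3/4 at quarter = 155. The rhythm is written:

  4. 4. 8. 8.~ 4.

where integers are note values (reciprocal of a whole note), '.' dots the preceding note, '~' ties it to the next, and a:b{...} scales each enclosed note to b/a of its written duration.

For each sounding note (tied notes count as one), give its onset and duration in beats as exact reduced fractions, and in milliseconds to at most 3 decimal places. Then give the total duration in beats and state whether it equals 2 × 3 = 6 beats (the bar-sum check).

1) 0.0ms=0b +580.645ms=3/2b
2) 580.645ms=3/2b +580.645ms=3/2b
3) 1161.29ms=3b +290.323ms=3/4b
4) 1451.613ms=15/4b +870.968ms=9/4b
Σ=6b of 6 (155bpm 3/4) — PASS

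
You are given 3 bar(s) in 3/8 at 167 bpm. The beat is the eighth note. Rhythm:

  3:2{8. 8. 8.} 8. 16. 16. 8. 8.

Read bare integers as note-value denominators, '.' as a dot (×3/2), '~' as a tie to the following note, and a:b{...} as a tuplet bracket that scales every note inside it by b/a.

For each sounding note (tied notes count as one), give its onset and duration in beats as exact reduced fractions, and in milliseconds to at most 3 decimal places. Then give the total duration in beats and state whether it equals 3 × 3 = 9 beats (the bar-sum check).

1) 0.0ms=0b +359.281ms=1b
2) 359.281ms=1b +359.281ms=1b
3) 718.563ms=2b +359.281ms=1b
4) 1077.844ms=3b +538.922ms=3/2b
5) 1616.766ms=9/2b +269.461ms=3/4b
6) 1886.228ms=21/4b +269.461ms=3/4b
7) 2155.689ms=6b +538.922ms=3/2b
8) 2694.611ms=15/2b +538.922ms=3/2b
Σ=9b of 9 (167bpm 3/8) — PASS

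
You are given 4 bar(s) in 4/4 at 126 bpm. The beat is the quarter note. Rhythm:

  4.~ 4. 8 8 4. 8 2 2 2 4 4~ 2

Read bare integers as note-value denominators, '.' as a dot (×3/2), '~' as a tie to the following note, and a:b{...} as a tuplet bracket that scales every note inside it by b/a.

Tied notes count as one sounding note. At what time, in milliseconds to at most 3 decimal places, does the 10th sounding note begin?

1. 0.0ms @ 0 + 1428.571ms (3)
2. 1428.571ms @ 3 + 238.095ms (1/2)
3. 1666.667ms @ 7/2 + 238.095ms (1/2)
4. 1904.762ms @ 4 + 714.286ms (3/2)
5. 2619.048ms @ 11/2 + 238.095ms (1/2)
6. 2857.143ms @ 6 + 952.381ms (2)
7. 3809.524ms @ 8 + 952.381ms (2)
8. 4761.905ms @ 10 + 952.381ms (2)
9. 5714.286ms @ 12 + 476.19ms (1)
10. 6190.476ms @ 13 + 1428.571ms (3)

note 10 onset = 13b = 6190.476ms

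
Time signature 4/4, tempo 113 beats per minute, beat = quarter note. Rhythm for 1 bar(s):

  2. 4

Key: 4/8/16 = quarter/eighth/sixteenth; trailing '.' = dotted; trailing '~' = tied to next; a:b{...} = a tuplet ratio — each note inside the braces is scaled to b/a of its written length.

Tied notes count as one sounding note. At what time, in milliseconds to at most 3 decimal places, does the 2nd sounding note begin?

note 2 onset = 3b = 1592.92ms

1. 0.0ms @ 0 + 1592.92ms (3)
2. 1592.92ms @ 3 + 530.973ms (1)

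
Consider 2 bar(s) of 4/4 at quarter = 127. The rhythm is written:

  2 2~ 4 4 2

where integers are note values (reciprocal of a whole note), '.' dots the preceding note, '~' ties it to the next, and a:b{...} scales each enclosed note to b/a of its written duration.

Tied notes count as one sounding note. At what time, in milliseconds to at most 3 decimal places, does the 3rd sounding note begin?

1. 0.0ms @ 0 + 944.882ms (2)
2. 944.882ms @ 2 + 1417.323ms (3)
3. 2362.205ms @ 5 + 472.441ms (1)
4. 2834.646ms @ 6 + 944.882ms (2)

note 3 onset = 5b = 2362.205ms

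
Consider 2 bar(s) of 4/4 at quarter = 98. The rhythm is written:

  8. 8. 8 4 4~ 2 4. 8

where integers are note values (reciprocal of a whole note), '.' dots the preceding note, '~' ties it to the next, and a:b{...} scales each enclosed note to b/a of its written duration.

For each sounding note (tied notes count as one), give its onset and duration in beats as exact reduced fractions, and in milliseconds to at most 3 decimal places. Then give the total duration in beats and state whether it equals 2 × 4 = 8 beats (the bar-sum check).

1) 0.0ms=0b +459.184ms=3/4b
2) 459.184ms=3/4b +459.184ms=3/4b
3) 918.367ms=3/2b +306.122ms=1/2b
4) 1224.49ms=2b +612.245ms=1b
5) 1836.735ms=3b +1836.735ms=3b
6) 3673.469ms=6b +918.367ms=3/2b
7) 4591.837ms=15/2b +306.122ms=1/2b
Σ=8b of 8 (98bpm 4/4) — PASS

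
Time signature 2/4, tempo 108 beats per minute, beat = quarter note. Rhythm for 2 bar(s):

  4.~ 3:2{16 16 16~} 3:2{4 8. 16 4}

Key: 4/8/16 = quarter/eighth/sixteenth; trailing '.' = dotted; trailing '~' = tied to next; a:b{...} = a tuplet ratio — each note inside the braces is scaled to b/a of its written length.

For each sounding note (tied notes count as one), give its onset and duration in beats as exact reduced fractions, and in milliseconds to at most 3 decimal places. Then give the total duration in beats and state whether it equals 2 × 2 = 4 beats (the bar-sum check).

1) 0.0ms=0b +925.926ms=5/3b
2) 925.926ms=5/3b +92.593ms=1/6b
3) 1018.519ms=11/6b +462.963ms=5/6b
4) 1481.481ms=8/3b +277.778ms=1/2b
5) 1759.259ms=19/6b +92.593ms=1/6b
6) 1851.852ms=10/3b +370.37ms=2/3b
Σ=4b of 4 (108bpm 2/4) — PASS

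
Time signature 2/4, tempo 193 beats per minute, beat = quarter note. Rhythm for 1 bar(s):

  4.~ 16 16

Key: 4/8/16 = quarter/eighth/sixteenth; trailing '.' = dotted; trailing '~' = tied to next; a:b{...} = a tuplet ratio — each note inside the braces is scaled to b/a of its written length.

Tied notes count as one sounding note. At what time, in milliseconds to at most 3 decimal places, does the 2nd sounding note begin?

note 2 onset = 7/4b = 544.041ms

1. 0.0ms @ 0 + 544.041ms (7/4)
2. 544.041ms @ 7/4 + 77.72ms (1/4)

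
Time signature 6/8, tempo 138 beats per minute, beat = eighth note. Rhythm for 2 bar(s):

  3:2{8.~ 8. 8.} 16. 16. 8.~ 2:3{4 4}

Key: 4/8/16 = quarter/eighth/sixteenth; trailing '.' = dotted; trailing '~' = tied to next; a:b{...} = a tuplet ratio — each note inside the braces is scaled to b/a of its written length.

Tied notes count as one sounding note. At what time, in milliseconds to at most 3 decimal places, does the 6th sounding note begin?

1. 0.0ms @ 0 + 869.565ms (2)
2. 869.565ms @ 2 + 434.783ms (1)
3. 1304.348ms @ 3 + 326.087ms (3/4)
4. 1630.435ms @ 15/4 + 326.087ms (3/4)
5. 1956.522ms @ 9/2 + 1956.522ms (9/2)
6. 3913.043ms @ 9 + 1304.348ms (3)

note 6 onset = 9b = 3913.043ms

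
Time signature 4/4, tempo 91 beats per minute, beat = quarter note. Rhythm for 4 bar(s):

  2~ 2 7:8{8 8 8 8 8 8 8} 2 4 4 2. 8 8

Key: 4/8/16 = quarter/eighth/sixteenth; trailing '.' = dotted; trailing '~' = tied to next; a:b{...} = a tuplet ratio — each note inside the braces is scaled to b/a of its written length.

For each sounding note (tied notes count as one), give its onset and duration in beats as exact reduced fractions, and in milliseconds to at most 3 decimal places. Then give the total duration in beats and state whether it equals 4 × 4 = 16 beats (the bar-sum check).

1) 0.0ms=0b +2637.363ms=4b
2) 2637.363ms=4b +376.766ms=4/7b
3) 3014.129ms=32/7b +376.766ms=4/7b
4) 3390.895ms=36/7b +376.766ms=4/7b
5) 3767.661ms=40/7b +376.766ms=4/7b
6) 4144.427ms=44/7b +376.766ms=4/7b
7) 4521.193ms=48/7b +376.766ms=4/7b
8) 4897.959ms=52/7b +376.766ms=4/7b
9) 5274.725ms=8b +1318.681ms=2b
10) 6593.407ms=10b +659.341ms=1b
11) 7252.747ms=11b +659.341ms=1b
12) 7912.088ms=12b +1978.022ms=3b
13) 9890.11ms=15b +329.67ms=1/2b
14) 10219.78ms=31/2b +329.67ms=1/2b
Σ=16b of 16 (91bpm 4/4) — PASS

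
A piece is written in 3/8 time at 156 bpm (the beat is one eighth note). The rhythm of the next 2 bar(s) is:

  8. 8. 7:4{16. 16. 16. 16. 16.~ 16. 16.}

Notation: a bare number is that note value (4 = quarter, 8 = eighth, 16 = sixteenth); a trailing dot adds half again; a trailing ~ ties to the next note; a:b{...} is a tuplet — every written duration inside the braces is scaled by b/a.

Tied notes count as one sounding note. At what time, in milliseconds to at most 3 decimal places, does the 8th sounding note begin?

note 8 onset = 39/7b = 2142.857ms

1. 0.0ms @ 0 + 576.923ms (3/2)
2. 576.923ms @ 3/2 + 576.923ms (3/2)
3. 1153.846ms @ 3 + 164.835ms (3/7)
4. 1318.681ms @ 24/7 + 164.835ms (3/7)
5. 1483.516ms @ 27/7 + 164.835ms (3/7)
6. 1648.352ms @ 30/7 + 164.835ms (3/7)
7. 1813.187ms @ 33/7 + 329.67ms (6/7)
8. 2142.857ms @ 39/7 + 164.835ms (3/7)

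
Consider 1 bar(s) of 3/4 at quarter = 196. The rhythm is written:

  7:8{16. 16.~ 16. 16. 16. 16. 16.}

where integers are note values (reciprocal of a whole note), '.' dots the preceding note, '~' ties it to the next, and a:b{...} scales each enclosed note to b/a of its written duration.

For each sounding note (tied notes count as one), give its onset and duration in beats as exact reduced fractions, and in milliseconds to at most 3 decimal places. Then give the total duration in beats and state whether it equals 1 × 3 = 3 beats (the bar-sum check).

1) 0.0ms=0b +131.195ms=3/7b
2) 131.195ms=3/7b +262.391ms=6/7b
3) 393.586ms=9/7b +131.195ms=3/7b
4) 524.781ms=12/7b +131.195ms=3/7b
5) 655.977ms=15/7b +131.195ms=3/7b
6) 787.172ms=18/7b +131.195ms=3/7b
Σ=3b of 3 (196bpm 3/4) — PASS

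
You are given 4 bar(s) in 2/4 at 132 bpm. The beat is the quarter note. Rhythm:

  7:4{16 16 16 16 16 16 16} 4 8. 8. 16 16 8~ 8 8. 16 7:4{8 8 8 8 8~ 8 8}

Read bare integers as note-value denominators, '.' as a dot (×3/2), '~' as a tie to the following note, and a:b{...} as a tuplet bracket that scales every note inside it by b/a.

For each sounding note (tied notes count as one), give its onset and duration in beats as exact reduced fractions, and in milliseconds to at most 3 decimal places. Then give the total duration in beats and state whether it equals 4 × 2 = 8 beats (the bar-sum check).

1) 0.0ms=0b +64.935ms=1/7b
2) 64.935ms=1/7b +64.935ms=1/7b
3) 129.87ms=2/7b +64.935ms=1/7b
4) 194.805ms=3/7b +64.935ms=1/7b
5) 259.74ms=4/7b +64.935ms=1/7b
6) 324.675ms=5/7b +64.935ms=1/7b
7) 389.61ms=6/7b +64.935ms=1/7b
8) 454.545ms=1b +454.545ms=1b
9) 909.091ms=2b +340.909ms=3/4b
10) 1250.0ms=11/4b +340.909ms=3/4b
11) 1590.909ms=7/2b +113.636ms=1/4b
12) 1704.545ms=15/4b +113.636ms=1/4b
13) 1818.182ms=4b +454.545ms=1b
14) 2272.727ms=5b +340.909ms=3/4b
15) 2613.636ms=23/4b +113.636ms=1/4b
16) 2727.273ms=6b +129.87ms=2/7b
17) 2857.143ms=44/7b +129.87ms=2/7b
18) 2987.013ms=46/7b +129.87ms=2/7b
19) 3116.883ms=48/7b +129.87ms=2/7b
20) 3246.753ms=50/7b +259.74ms=4/7b
21) 3506.494ms=54/7b +129.87ms=2/7b
Σ=8b of 8 (132bpm 2/4) — PASS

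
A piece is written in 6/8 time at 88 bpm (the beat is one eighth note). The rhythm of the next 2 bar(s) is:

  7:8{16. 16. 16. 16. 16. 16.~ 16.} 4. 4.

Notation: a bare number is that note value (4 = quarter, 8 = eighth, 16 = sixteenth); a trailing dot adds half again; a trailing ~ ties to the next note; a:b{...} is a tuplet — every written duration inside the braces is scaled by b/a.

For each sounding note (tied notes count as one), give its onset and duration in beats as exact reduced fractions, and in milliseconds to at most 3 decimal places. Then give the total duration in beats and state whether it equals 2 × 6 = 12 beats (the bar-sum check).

1) 0.0ms=0b +584.416ms=6/7b
2) 584.416ms=6/7b +584.416ms=6/7b
3) 1168.831ms=12/7b +584.416ms=6/7b
4) 1753.247ms=18/7b +584.416ms=6/7b
5) 2337.662ms=24/7b +584.416ms=6/7b
6) 2922.078ms=30/7b +1168.831ms=12/7b
7) 4090.909ms=6b +2045.455ms=3b
8) 6136.364ms=9b +2045.455ms=3b
Σ=12b of 12 (88bpm 6/8) — PASS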